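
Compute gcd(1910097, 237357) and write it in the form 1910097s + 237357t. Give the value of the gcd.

Apply Euclid's algorithm to 1910097 and 237357:
1910097 = 8*237357 + 11241
237357 = 21*11241 + 1296
11241 = 8*1296 + 873
1296 = 1*873 + 423
873 = 2*423 + 27
423 = 15*27 + 18
27 = 1*18 + 9
18 = 2*9 + 0
gcd(1910097, 237357) = 9.
Back-substituting:
9 = 27 − 18
9 = −423 + 16·27
9 = 16·873 − 33·423
9 = −33·1296 + 49·873
9 = 49·11241 − 425·1296
9 = −425·237357 + 8974·11241
9 = 8974·1910097 − 72217·237357
So 9 = (8974)·1910097 + (-72217)·237357.

9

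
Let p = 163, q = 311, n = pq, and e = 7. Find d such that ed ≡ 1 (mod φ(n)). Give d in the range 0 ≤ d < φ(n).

φ(n) = (p−1)(q−1) = 162·310 = 50220.
Need d with 7·d ≡ 1 (mod 50220). Apply the extended Euclidean algorithm:
50220 = 7174*7 + 2
7 = 3*2 + 1
2 = 2*1 + 0
Back-substitute:
1 = 7 − 3·2
1 = −3·50220 + 21523·7
So 7·21523 ≡ 1 (mod 50220), hence d = 21523.

21523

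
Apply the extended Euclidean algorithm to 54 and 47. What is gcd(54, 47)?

Apply Euclid's algorithm to 54 and 47:
54 = 1*47 + 7
47 = 6*7 + 5
7 = 1*5 + 2
5 = 2*2 + 1
2 = 2*1 + 0
gcd(54, 47) = 1.
Working backward:
1 = 5 − 2·2
1 = −2·7 + 3·5
1 = 3·47 − 20·7
1 = −20·54 + 23·47
So 1 = (-20)·54 + (23)·47.

1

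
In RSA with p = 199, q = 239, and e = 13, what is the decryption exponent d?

φ(n) = (p−1)(q−1) = 198·238 = 47124.
Need d with 13·d ≡ 1 (mod 47124). Apply the extended Euclidean algorithm:
47124 = 3624×13 + 12
13 = 1×12 + 1
12 = 12×1 + 0
Back-substitute:
1 = 13 − 12
1 = −47124 + 3625·13
So 13·3625 ≡ 1 (mod 47124), hence d = 3625.

3625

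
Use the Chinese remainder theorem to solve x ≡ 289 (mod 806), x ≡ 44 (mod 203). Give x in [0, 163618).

5931

Write x = 289 + 806·k. Then 806·k ≡ 44 − 289 ≡ 161 (mod 203).
Need 806⁻¹ mod 203. Extended Euclid on (203, 197):
203 = 1*197 + 6
197 = 32*6 + 5
6 = 1*5 + 1
5 = 5*1 + 0
Back-substitute:
1 = 6 − 5
1 = −197 + 33·6
1 = 33·203 − 34·197
806⁻¹ ≡ 169 (mod 203), so k ≡ 169·161 ≡ 7 (mod 203).
x = 289 + 806·7 = 5931.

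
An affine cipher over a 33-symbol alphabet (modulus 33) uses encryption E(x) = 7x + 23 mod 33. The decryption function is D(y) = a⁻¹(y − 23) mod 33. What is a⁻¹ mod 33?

19

gcd(33, 7) by repeated division:
33 = 4·7 + 5
7 = 1·5 + 2
5 = 2·2 + 1
2 = 2·1 + 0
Since gcd(7, 33) = 1, back-substitute to write 1 as a combination:
1 = 5 − 2·2
1 = −2·7 + 3·5
1 = 3·33 − 14·7
Hence 7⁻¹ ≡ -14 ≡ 19 (mod 33).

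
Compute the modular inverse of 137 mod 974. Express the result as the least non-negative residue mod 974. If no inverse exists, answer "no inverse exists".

519

Apply the Euclidean algorithm to 974 and 137:
974 = 7*137 + 15
137 = 9*15 + 2
15 = 7*2 + 1
2 = 2*1 + 0
gcd = 1, so the inverse exists. Back-substitute:
1 = 15 − 7·2
1 = −7·137 + 64·15
1 = 64·974 − 455·137
So 137·(-455) ≡ 1 (mod 974), and -455 ≡ 519 (mod 974).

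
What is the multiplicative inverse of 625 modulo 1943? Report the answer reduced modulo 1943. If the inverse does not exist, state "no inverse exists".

600

Extended Euclidean algorithm:
1943 = 3*625 + 68
625 = 9*68 + 13
68 = 5*13 + 3
13 = 4*3 + 1
3 = 3*1 + 0
gcd = 1, so the inverse exists. Back-substitute:
1 = 13 − 4·3
1 = −4·68 + 21·13
1 = 21·625 − 193·68
1 = −193·1943 + 600·625
So 625·600 ≡ 1 (mod 1943).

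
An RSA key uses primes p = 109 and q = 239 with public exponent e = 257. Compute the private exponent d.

φ(n) = (p−1)(q−1) = 108·238 = 25704.
Need d with 257·d ≡ 1 (mod 25704). Apply the extended Euclidean algorithm:
25704 = 100×257 + 4
257 = 64×4 + 1
4 = 4×1 + 0
Back-substitute:
1 = 257 − 64·4
1 = −64·25704 + 6401·257
So 257·6401 ≡ 1 (mod 25704), hence d = 6401.

6401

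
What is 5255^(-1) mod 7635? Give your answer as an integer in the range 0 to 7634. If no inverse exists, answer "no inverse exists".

Euclidean algorithm on 7635, 5255:
7635 = 1*5255 + 2380
5255 = 2*2380 + 495
2380 = 4*495 + 400
495 = 1*400 + 95
400 = 4*95 + 20
95 = 4*20 + 15
20 = 1*15 + 5
15 = 3*5 + 0
Since gcd = 5 > 1, 5255 is not a unit mod 7635.

no inverse exists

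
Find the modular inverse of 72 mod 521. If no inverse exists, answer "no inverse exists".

398

gcd(521, 72) by repeated division:
521 = 7*72 + 17
72 = 4*17 + 4
17 = 4*4 + 1
4 = 4*1 + 0
Since gcd(72, 521) = 1, back-substitute to write 1 as a combination:
1 = 17 − 4·4
1 = −4·72 + 17·17
1 = 17·521 − 123·72
Thus 72·(-123) ≡ 1 (mod 521); reducing, -123 mod 521 = 398.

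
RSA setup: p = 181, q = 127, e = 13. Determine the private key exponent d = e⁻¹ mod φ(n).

13957

φ(n) = (p−1)(q−1) = 180·126 = 22680.
Need d with 13·d ≡ 1 (mod 22680). Apply the extended Euclidean algorithm:
22680 = 1744·13 + 8
13 = 1·8 + 5
8 = 1·5 + 3
5 = 1·3 + 2
3 = 1·2 + 1
2 = 2·1 + 0
Back-substitute:
1 = 3 − 2
1 = −5 + 2·3
1 = 2·8 − 3·5
1 = −3·13 + 5·8
1 = 5·22680 − 8723·13
So 13·(-8723) ≡ 1 (mod 22680), hence d ≡ -8723 ≡ 13957 (mod 22680).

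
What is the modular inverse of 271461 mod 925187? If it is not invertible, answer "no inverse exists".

gcd(925187, 271461) by repeated division:
925187 = 3·271461 + 110804
271461 = 2·110804 + 49853
110804 = 2·49853 + 11098
49853 = 4·11098 + 5461
11098 = 2·5461 + 176
5461 = 31·176 + 5
176 = 35·5 + 1
5 = 5·1 + 0
Since gcd(271461, 925187) = 1, back-substitute to write 1 as a combination:
1 = 176 − 35·5
1 = −35·5461 + 1086·176
1 = 1086·11098 − 2207·5461
1 = −2207·49853 + 9914·11098
1 = 9914·110804 − 22035·49853
1 = −22035·271461 + 53984·110804
1 = 53984·925187 − 183987·271461
So 271461·(-183987) ≡ 1 (mod 925187), and -183987 ≡ 741200 (mod 925187).

741200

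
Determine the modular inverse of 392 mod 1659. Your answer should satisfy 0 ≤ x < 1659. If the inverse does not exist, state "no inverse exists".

Euclidean algorithm on 1659, 392:
1659 = 4*392 + 91
392 = 4*91 + 28
91 = 3*28 + 7
28 = 4*7 + 0
gcd(392, 1659) = 7 ≠ 1, so 392 has no multiplicative inverse modulo 1659.

no inverse exists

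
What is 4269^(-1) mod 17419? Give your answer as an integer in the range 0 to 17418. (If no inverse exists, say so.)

gcd(17419, 4269) by repeated division:
17419 = 4*4269 + 343
4269 = 12*343 + 153
343 = 2*153 + 37
153 = 4*37 + 5
37 = 7*5 + 2
5 = 2*2 + 1
2 = 2*1 + 0
gcd = 1, so the inverse exists. Back-substitute:
1 = 5 − 2·2
1 = −2·37 + 15·5
1 = 15·153 − 62·37
1 = −62·343 + 139·153
1 = 139·4269 − 1730·343
1 = −1730·17419 + 7059·4269
So 4269·7059 ≡ 1 (mod 17419).

7059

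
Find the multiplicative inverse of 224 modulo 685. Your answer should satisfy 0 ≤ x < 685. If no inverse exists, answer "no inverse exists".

gcd(685, 224) by repeated division:
685 = 3*224 + 13
224 = 17*13 + 3
13 = 4*3 + 1
3 = 3*1 + 0
gcd = 1, so the inverse exists. Back-substitute:
1 = 13 − 4·3
1 = −4·224 + 69·13
1 = 69·685 − 211·224
So 224·(-211) ≡ 1 (mod 685), and -211 ≡ 474 (mod 685).

474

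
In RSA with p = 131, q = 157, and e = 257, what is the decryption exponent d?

14993

φ(n) = (p−1)(q−1) = 130·156 = 20280.
Need d with 257·d ≡ 1 (mod 20280). Apply the extended Euclidean algorithm:
20280 = 78×257 + 234
257 = 1×234 + 23
234 = 10×23 + 4
23 = 5×4 + 3
4 = 1×3 + 1
3 = 3×1 + 0
Back-substitute:
1 = 4 − 3
1 = −23 + 6·4
1 = 6·234 − 61·23
1 = −61·257 + 67·234
1 = 67·20280 − 5287·257
So 257·(-5287) ≡ 1 (mod 20280), hence d ≡ -5287 ≡ 14993 (mod 20280).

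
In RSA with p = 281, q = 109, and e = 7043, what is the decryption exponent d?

φ(n) = (p−1)(q−1) = 280·108 = 30240.
Need d with 7043·d ≡ 1 (mod 30240). Apply the extended Euclidean algorithm:
30240 = 4*7043 + 2068
7043 = 3*2068 + 839
2068 = 2*839 + 390
839 = 2*390 + 59
390 = 6*59 + 36
59 = 1*36 + 23
36 = 1*23 + 13
23 = 1*13 + 10
13 = 1*10 + 3
10 = 3*3 + 1
3 = 3*1 + 0
Back-substitute:
1 = 10 − 3·3
1 = −3·13 + 4·10
1 = 4·23 − 7·13
1 = −7·36 + 11·23
1 = 11·59 − 18·36
1 = −18·390 + 119·59
1 = 119·839 − 256·390
1 = −256·2068 + 631·839
1 = 631·7043 − 2149·2068
1 = −2149·30240 + 9227·7043
So 7043·9227 ≡ 1 (mod 30240), hence d = 9227.

9227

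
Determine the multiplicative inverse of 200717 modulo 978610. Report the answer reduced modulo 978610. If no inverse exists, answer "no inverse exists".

gcd(978610, 200717) by repeated division:
978610 = 4·200717 + 175742
200717 = 1·175742 + 24975
175742 = 7·24975 + 917
24975 = 27·917 + 216
917 = 4·216 + 53
216 = 4·53 + 4
53 = 13·4 + 1
4 = 4·1 + 0
gcd = 1, so the inverse exists. Back-substitute:
1 = 53 − 13·4
1 = −13·216 + 53·53
1 = 53·917 − 225·216
1 = −225·24975 + 6128·917
1 = 6128·175742 − 43121·24975
1 = −43121·200717 + 49249·175742
1 = 49249·978610 − 240117·200717
Thus 200717·(-240117) ≡ 1 (mod 978610); reducing, -240117 mod 978610 = 738493.

738493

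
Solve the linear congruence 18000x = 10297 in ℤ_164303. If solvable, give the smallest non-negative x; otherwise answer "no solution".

First find gcd(18000, 164303):
164303 = 9×18000 + 2303
18000 = 7×2303 + 1879
2303 = 1×1879 + 424
1879 = 4×424 + 183
424 = 2×183 + 58
183 = 3×58 + 9
58 = 6×9 + 4
9 = 2×4 + 1
4 = 4×1 + 0
gcd = 1, so a unique solution mod 164303 exists.
Back-substitute for the Bézout coefficients:
1 = 9 − 2·4
1 = −2·58 + 13·9
1 = 13·183 − 41·58
1 = −41·424 + 95·183
1 = 95·1879 − 421·424
1 = −421·2303 + 516·1879
1 = 516·18000 − 4033·2303
1 = −4033·164303 + 36813·18000
So 18000·(36813) ≡ 1 (mod 164303), giving 18000⁻¹ ≡ 36813.
x ≡ 18000⁻¹·10297 ≡ 36813·10297 ≡ 16440 (mod 164303).

16440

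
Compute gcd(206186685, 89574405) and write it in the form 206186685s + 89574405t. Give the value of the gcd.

15

Euclidean algorithm:
206186685 = 2·89574405 + 27037875
89574405 = 3·27037875 + 8460780
27037875 = 3·8460780 + 1655535
8460780 = 5·1655535 + 183105
1655535 = 9·183105 + 7590
183105 = 24·7590 + 945
7590 = 8·945 + 30
945 = 31·30 + 15
30 = 2·15 + 0
gcd(206186685, 89574405) = 15.
Express as a combination:
15 = 945 − 31·30
15 = −31·7590 + 249·945
15 = 249·183105 − 6007·7590
15 = −6007·1655535 + 54312·183105
15 = 54312·8460780 − 277567·1655535
15 = −277567·27037875 + 887013·8460780
15 = 887013·89574405 − 2938606·27037875
15 = −2938606·206186685 + 6764225·89574405
So 15 = (-2938606)·206186685 + (6764225)·89574405.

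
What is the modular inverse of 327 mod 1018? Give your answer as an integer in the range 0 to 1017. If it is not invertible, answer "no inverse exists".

165

Apply the Euclidean algorithm to 1018 and 327:
1018 = 3*327 + 37
327 = 8*37 + 31
37 = 1*31 + 6
31 = 5*6 + 1
6 = 6*1 + 0
Since gcd(327, 1018) = 1, back-substitute to write 1 as a combination:
1 = 31 − 5·6
1 = −5·37 + 6·31
1 = 6·327 − 53·37
1 = −53·1018 + 165·327
So 327·165 ≡ 1 (mod 1018).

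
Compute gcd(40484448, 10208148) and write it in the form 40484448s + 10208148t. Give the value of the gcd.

12

Apply Euclid's algorithm to 40484448 and 10208148:
40484448 = 3*10208148 + 9860004
10208148 = 1*9860004 + 348144
9860004 = 28*348144 + 111972
348144 = 3*111972 + 12228
111972 = 9*12228 + 1920
12228 = 6*1920 + 708
1920 = 2*708 + 504
708 = 1*504 + 204
504 = 2*204 + 96
204 = 2*96 + 12
96 = 8*12 + 0
gcd(40484448, 10208148) = 12.
Working backward:
12 = 204 − 2·96
12 = −2·504 + 5·204
12 = 5·708 − 7·504
12 = −7·1920 + 19·708
12 = 19·12228 − 121·1920
12 = −121·111972 + 1108·12228
12 = 1108·348144 − 3445·111972
12 = −3445·9860004 + 97568·348144
12 = 97568·10208148 − 101013·9860004
12 = −101013·40484448 + 400607·10208148
So 12 = (-101013)·40484448 + (400607)·10208148.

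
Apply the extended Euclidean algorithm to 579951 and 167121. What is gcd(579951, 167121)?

Repeated division:
579951 = 3·167121 + 78588
167121 = 2·78588 + 9945
78588 = 7·9945 + 8973
9945 = 1·8973 + 972
8973 = 9·972 + 225
972 = 4·225 + 72
225 = 3·72 + 9
72 = 8·9 + 0
gcd(579951, 167121) = 9.
Working backward:
9 = 225 − 3·72
9 = −3·972 + 13·225
9 = 13·8973 − 120·972
9 = −120·9945 + 133·8973
9 = 133·78588 − 1051·9945
9 = −1051·167121 + 2235·78588
9 = 2235·579951 − 7756·167121
So 9 = (2235)·579951 + (-7756)·167121.

9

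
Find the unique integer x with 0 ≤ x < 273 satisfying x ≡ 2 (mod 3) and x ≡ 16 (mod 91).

107

Write x = 2 + 3·k. Then 3·k ≡ 16 − 2 ≡ 14 (mod 91).
Need 3⁻¹ mod 91. Extended Euclid on (91, 3):
91 = 30*3 + 1
3 = 3*1 + 0
Back-substitute:
1 = 91 − 30·3
3⁻¹ ≡ 61 (mod 91), so k ≡ 61·14 ≡ 35 (mod 91).
x = 2 + 3·35 = 107.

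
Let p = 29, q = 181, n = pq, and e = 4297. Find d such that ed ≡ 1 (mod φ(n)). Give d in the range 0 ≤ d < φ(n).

φ(n) = (p−1)(q−1) = 28·180 = 5040.
Need d with 4297·d ≡ 1 (mod 5040). Apply the extended Euclidean algorithm:
5040 = 1*4297 + 743
4297 = 5*743 + 582
743 = 1*582 + 161
582 = 3*161 + 99
161 = 1*99 + 62
99 = 1*62 + 37
62 = 1*37 + 25
37 = 1*25 + 12
25 = 2*12 + 1
12 = 12*1 + 0
Back-substitute:
1 = 25 − 2·12
1 = −2·37 + 3·25
1 = 3·62 − 5·37
1 = −5·99 + 8·62
1 = 8·161 − 13·99
1 = −13·582 + 47·161
1 = 47·743 − 60·582
1 = −60·4297 + 347·743
1 = 347·5040 − 407·4297
So 4297·(-407) ≡ 1 (mod 5040), hence d ≡ -407 ≡ 4633 (mod 5040).

4633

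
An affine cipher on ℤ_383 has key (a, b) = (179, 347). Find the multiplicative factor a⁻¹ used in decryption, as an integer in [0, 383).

291

Run Euclid on (383, 179):
383 = 2×179 + 25
179 = 7×25 + 4
25 = 6×4 + 1
4 = 4×1 + 0
Since gcd(179, 383) = 1, back-substitute to write 1 as a combination:
1 = 25 − 6·4
1 = −6·179 + 43·25
1 = 43·383 − 92·179
Hence 179⁻¹ ≡ -92 ≡ 291 (mod 383).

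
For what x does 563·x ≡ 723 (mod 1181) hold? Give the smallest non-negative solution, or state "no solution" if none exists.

First find gcd(563, 1181):
1181 = 2·563 + 55
563 = 10·55 + 13
55 = 4·13 + 3
13 = 4·3 + 1
3 = 3·1 + 0
gcd = 1, so a unique solution mod 1181 exists.
Back-substitute for the Bézout coefficients:
1 = 13 − 4·3
1 = −4·55 + 17·13
1 = 17·563 − 174·55
1 = −174·1181 + 365·563
So 563·(365) ≡ 1 (mod 1181), giving 563⁻¹ ≡ 365.
x ≡ 563⁻¹·723 ≡ 365·723 ≡ 532 (mod 1181).

532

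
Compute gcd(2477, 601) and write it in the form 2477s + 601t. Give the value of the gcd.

Apply Euclid's algorithm to 2477 and 601:
2477 = 4×601 + 73
601 = 8×73 + 17
73 = 4×17 + 5
17 = 3×5 + 2
5 = 2×2 + 1
2 = 2×1 + 0
gcd(2477, 601) = 1.
Working backward:
1 = 5 − 2·2
1 = −2·17 + 7·5
1 = 7·73 − 30·17
1 = −30·601 + 247·73
1 = 247·2477 − 1018·601
So 1 = (247)·2477 + (-1018)·601.

1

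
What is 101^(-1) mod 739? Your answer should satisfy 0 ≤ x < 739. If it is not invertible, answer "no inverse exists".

300

Run Euclid on (739, 101):
739 = 7*101 + 32
101 = 3*32 + 5
32 = 6*5 + 2
5 = 2*2 + 1
2 = 2*1 + 0
Since gcd(101, 739) = 1, back-substitute to write 1 as a combination:
1 = 5 − 2·2
1 = −2·32 + 13·5
1 = 13·101 − 41·32
1 = −41·739 + 300·101
So 101·300 ≡ 1 (mod 739).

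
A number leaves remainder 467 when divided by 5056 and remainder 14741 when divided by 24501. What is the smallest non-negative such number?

80133011

Write x = 467 + 5056·k. Then 5056·k ≡ 14741 − 467 ≡ 14274 (mod 24501).
Need 5056⁻¹ mod 24501. Extended Euclid on (24501, 5056):
24501 = 4×5056 + 4277
5056 = 1×4277 + 779
4277 = 5×779 + 382
779 = 2×382 + 15
382 = 25×15 + 7
15 = 2×7 + 1
7 = 7×1 + 0
Back-substitute:
1 = 15 − 2·7
1 = −2·382 + 51·15
1 = 51·779 − 104·382
1 = −104·4277 + 571·779
1 = 571·5056 − 675·4277
1 = −675·24501 + 3271·5056
5056⁻¹ ≡ 3271 (mod 24501), so k ≡ 3271·14274 ≡ 15849 (mod 24501).
x = 467 + 5056·15849 = 80133011.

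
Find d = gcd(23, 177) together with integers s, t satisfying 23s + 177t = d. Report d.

1

Repeated division:
177 = 7×23 + 16
23 = 1×16 + 7
16 = 2×7 + 2
7 = 3×2 + 1
2 = 2×1 + 0
gcd(23, 177) = 1.
Working backward:
1 = 7 − 3·2
1 = −3·16 + 7·7
1 = 7·23 − 10·16
1 = −10·177 + 77·23
So 1 = (-10)·177 + (77)·23.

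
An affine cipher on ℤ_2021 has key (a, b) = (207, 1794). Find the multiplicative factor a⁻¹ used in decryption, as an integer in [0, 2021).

1650

Extended Euclidean algorithm:
2021 = 9*207 + 158
207 = 1*158 + 49
158 = 3*49 + 11
49 = 4*11 + 5
11 = 2*5 + 1
5 = 5*1 + 0
gcd = 1, so the inverse exists. Back-substitute:
1 = 11 − 2·5
1 = −2·49 + 9·11
1 = 9·158 − 29·49
1 = −29·207 + 38·158
1 = 38·2021 − 371·207
Hence 207⁻¹ ≡ -371 ≡ 1650 (mod 2021).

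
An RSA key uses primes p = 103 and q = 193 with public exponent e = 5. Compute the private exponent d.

φ(n) = (p−1)(q−1) = 102·192 = 19584.
Need d with 5·d ≡ 1 (mod 19584). Apply the extended Euclidean algorithm:
19584 = 3916·5 + 4
5 = 1·4 + 1
4 = 4·1 + 0
Back-substitute:
1 = 5 − 4
1 = −19584 + 3917·5
So 5·3917 ≡ 1 (mod 19584), hence d = 3917.

3917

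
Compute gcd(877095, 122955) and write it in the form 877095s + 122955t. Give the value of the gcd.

15

Apply Euclid's algorithm to 877095 and 122955:
877095 = 7×122955 + 16410
122955 = 7×16410 + 8085
16410 = 2×8085 + 240
8085 = 33×240 + 165
240 = 1×165 + 75
165 = 2×75 + 15
75 = 5×15 + 0
gcd(877095, 122955) = 15.
Express as a combination:
15 = 165 − 2·75
15 = −2·240 + 3·165
15 = 3·8085 − 101·240
15 = −101·16410 + 205·8085
15 = 205·122955 − 1536·16410
15 = −1536·877095 + 10957·122955
So 15 = (-1536)·877095 + (10957)·122955.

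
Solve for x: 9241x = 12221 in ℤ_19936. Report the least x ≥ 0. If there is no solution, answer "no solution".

First find gcd(9241, 19936):
19936 = 2*9241 + 1454
9241 = 6*1454 + 517
1454 = 2*517 + 420
517 = 1*420 + 97
420 = 4*97 + 32
97 = 3*32 + 1
32 = 32*1 + 0
gcd = 1, so a unique solution mod 19936 exists.
Back-substitute for the Bézout coefficients:
1 = 97 − 3·32
1 = −3·420 + 13·97
1 = 13·517 − 16·420
1 = −16·1454 + 45·517
1 = 45·9241 − 286·1454
1 = −286·19936 + 617·9241
So 9241·(617) ≡ 1 (mod 19936), giving 9241⁻¹ ≡ 617.
x ≡ 9241⁻¹·12221 ≡ 617·12221 ≡ 4549 (mod 19936).

4549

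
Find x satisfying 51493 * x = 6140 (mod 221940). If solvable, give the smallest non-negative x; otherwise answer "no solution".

First find gcd(51493, 221940):
221940 = 4×51493 + 15968
51493 = 3×15968 + 3589
15968 = 4×3589 + 1612
3589 = 2×1612 + 365
1612 = 4×365 + 152
365 = 2×152 + 61
152 = 2×61 + 30
61 = 2×30 + 1
30 = 30×1 + 0
gcd = 1, so a unique solution mod 221940 exists.
Back-substitute for the Bézout coefficients:
1 = 61 − 2·30
1 = −2·152 + 5·61
1 = 5·365 − 12·152
1 = −12·1612 + 53·365
1 = 53·3589 − 118·1612
1 = −118·15968 + 525·3589
1 = 525·51493 − 1693·15968
1 = −1693·221940 + 7297·51493
So 51493·(7297) ≡ 1 (mod 221940), giving 51493⁻¹ ≡ 7297.
x ≡ 51493⁻¹·6140 ≡ 7297·6140 ≡ 193640 (mod 221940).

193640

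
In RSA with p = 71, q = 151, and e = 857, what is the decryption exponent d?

φ(n) = (p−1)(q−1) = 70·150 = 10500.
Need d with 857·d ≡ 1 (mod 10500). Apply the extended Euclidean algorithm:
10500 = 12·857 + 216
857 = 3·216 + 209
216 = 1·209 + 7
209 = 29·7 + 6
7 = 1·6 + 1
6 = 6·1 + 0
Back-substitute:
1 = 7 − 6
1 = −209 + 30·7
1 = 30·216 − 31·209
1 = −31·857 + 123·216
1 = 123·10500 − 1507·857
So 857·(-1507) ≡ 1 (mod 10500), hence d ≡ -1507 ≡ 8993 (mod 10500).

8993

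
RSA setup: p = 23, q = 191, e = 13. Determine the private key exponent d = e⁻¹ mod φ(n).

3537

φ(n) = (p−1)(q−1) = 22·190 = 4180.
Need d with 13·d ≡ 1 (mod 4180). Apply the extended Euclidean algorithm:
4180 = 321×13 + 7
13 = 1×7 + 6
7 = 1×6 + 1
6 = 6×1 + 0
Back-substitute:
1 = 7 − 6
1 = −13 + 2·7
1 = 2·4180 − 643·13
So 13·(-643) ≡ 1 (mod 4180), hence d ≡ -643 ≡ 3537 (mod 4180).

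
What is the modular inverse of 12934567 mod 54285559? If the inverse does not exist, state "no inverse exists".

Run Euclid on (54285559, 12934567):
54285559 = 4·12934567 + 2547291
12934567 = 5·2547291 + 198112
2547291 = 12·198112 + 169947
198112 = 1·169947 + 28165
169947 = 6·28165 + 957
28165 = 29·957 + 412
957 = 2·412 + 133
412 = 3·133 + 13
133 = 10·13 + 3
13 = 4·3 + 1
3 = 3·1 + 0
gcd = 1, so the inverse exists. Back-substitute:
1 = 13 − 4·3
1 = −4·133 + 41·13
1 = 41·412 − 127·133
1 = −127·957 + 295·412
1 = 295·28165 − 8682·957
1 = −8682·169947 + 52387·28165
1 = 52387·198112 − 61069·169947
1 = −61069·2547291 + 785215·198112
1 = 785215·12934567 − 3987144·2547291
1 = −3987144·54285559 + 16733791·12934567
So 12934567·16733791 ≡ 1 (mod 54285559).

16733791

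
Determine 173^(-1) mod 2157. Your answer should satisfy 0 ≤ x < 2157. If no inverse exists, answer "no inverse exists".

1571

Apply the Euclidean algorithm to 2157 and 173:
2157 = 12·173 + 81
173 = 2·81 + 11
81 = 7·11 + 4
11 = 2·4 + 3
4 = 1·3 + 1
3 = 3·1 + 0
Since gcd(173, 2157) = 1, back-substitute to write 1 as a combination:
1 = 4 − 3
1 = −11 + 3·4
1 = 3·81 − 22·11
1 = −22·173 + 47·81
1 = 47·2157 − 586·173
Hence 173⁻¹ ≡ -586 ≡ 1571 (mod 2157).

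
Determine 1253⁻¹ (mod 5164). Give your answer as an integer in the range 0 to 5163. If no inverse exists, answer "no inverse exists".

Extended Euclidean algorithm:
5164 = 4*1253 + 152
1253 = 8*152 + 37
152 = 4*37 + 4
37 = 9*4 + 1
4 = 4*1 + 0
gcd = 1, so the inverse exists. Back-substitute:
1 = 37 − 9·4
1 = −9·152 + 37·37
1 = 37·1253 − 305·152
1 = −305·5164 + 1257·1253
So 1253·1257 ≡ 1 (mod 5164).

1257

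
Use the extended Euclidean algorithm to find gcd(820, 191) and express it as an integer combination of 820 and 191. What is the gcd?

Euclidean algorithm:
820 = 4·191 + 56
191 = 3·56 + 23
56 = 2·23 + 10
23 = 2·10 + 3
10 = 3·3 + 1
3 = 3·1 + 0
gcd(820, 191) = 1.
Express as a combination:
1 = 10 − 3·3
1 = −3·23 + 7·10
1 = 7·56 − 17·23
1 = −17·191 + 58·56
1 = 58·820 − 249·191
So 1 = (58)·820 + (-249)·191.

1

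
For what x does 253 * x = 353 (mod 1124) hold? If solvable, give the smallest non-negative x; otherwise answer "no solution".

1001

First find gcd(253, 1124):
1124 = 4×253 + 112
253 = 2×112 + 29
112 = 3×29 + 25
29 = 1×25 + 4
25 = 6×4 + 1
4 = 4×1 + 0
gcd = 1, so a unique solution mod 1124 exists.
Back-substitute for the Bézout coefficients:
1 = 25 − 6·4
1 = −6·29 + 7·25
1 = 7·112 − 27·29
1 = −27·253 + 61·112
1 = 61·1124 − 271·253
So 253·(-271) ≡ 1 (mod 1124), giving 253⁻¹ ≡ 853.
x ≡ 253⁻¹·353 ≡ 853·353 ≡ 1001 (mod 1124).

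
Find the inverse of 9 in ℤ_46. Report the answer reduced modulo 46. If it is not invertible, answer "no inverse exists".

41

Apply the Euclidean algorithm to 46 and 9:
46 = 5×9 + 1
9 = 9×1 + 0
The gcd is 1. Working backward:
1 = 46 − 5·9
Thus 9·(-5) ≡ 1 (mod 46); reducing, -5 mod 46 = 41.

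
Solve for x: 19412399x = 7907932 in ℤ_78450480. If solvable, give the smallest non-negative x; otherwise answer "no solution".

First find gcd(19412399, 78450480):
78450480 = 4*19412399 + 800884
19412399 = 24*800884 + 191183
800884 = 4*191183 + 36152
191183 = 5*36152 + 10423
36152 = 3*10423 + 4883
10423 = 2*4883 + 657
4883 = 7*657 + 284
657 = 2*284 + 89
284 = 3*89 + 17
89 = 5*17 + 4
17 = 4*4 + 1
4 = 4*1 + 0
gcd = 1, so a unique solution mod 78450480 exists.
Back-substitute for the Bézout coefficients:
1 = 17 − 4·4
1 = −4·89 + 21·17
1 = 21·284 − 67·89
1 = −67·657 + 155·284
1 = 155·4883 − 1152·657
1 = −1152·10423 + 2459·4883
1 = 2459·36152 − 8529·10423
1 = −8529·191183 + 45104·36152
1 = 45104·800884 − 188945·191183
1 = −188945·19412399 + 4579784·800884
1 = 4579784·78450480 − 18508081·19412399
So 19412399·(-18508081) ≡ 1 (mod 78450480), giving 19412399⁻¹ ≡ 59942399.
x ≡ 19412399⁻¹·7907932 ≡ 59942399·7907932 ≡ 21310628 (mod 78450480).

21310628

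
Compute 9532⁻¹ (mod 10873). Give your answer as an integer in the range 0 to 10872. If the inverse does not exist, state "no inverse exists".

Extended Euclidean algorithm:
10873 = 1*9532 + 1341
9532 = 7*1341 + 145
1341 = 9*145 + 36
145 = 4*36 + 1
36 = 36*1 + 0
The gcd is 1. Working backward:
1 = 145 − 4·36
1 = −4·1341 + 37·145
1 = 37·9532 − 263·1341
1 = −263·10873 + 300·9532
So 9532·300 ≡ 1 (mod 10873).

300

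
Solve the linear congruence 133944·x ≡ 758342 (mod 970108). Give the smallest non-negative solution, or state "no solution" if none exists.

no solution

gcd(133944, 970108):
970108 = 7*133944 + 32500
133944 = 4*32500 + 3944
32500 = 8*3944 + 948
3944 = 4*948 + 152
948 = 6*152 + 36
152 = 4*36 + 8
36 = 4*8 + 4
8 = 2*4 + 0
gcd = 4, but 4 ∤ 758342, so the congruence has no solution.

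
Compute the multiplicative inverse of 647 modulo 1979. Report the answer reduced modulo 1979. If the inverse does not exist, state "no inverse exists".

Run Euclid on (1979, 647):
1979 = 3×647 + 38
647 = 17×38 + 1
38 = 38×1 + 0
The gcd is 1. Working backward:
1 = 647 − 17·38
1 = −17·1979 + 52·647
So 647·52 ≡ 1 (mod 1979).

52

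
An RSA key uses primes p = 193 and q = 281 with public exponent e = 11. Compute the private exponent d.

φ(n) = (p−1)(q−1) = 192·280 = 53760.
Need d with 11·d ≡ 1 (mod 53760). Apply the extended Euclidean algorithm:
53760 = 4887·11 + 3
11 = 3·3 + 2
3 = 1·2 + 1
2 = 2·1 + 0
Back-substitute:
1 = 3 − 2
1 = −11 + 4·3
1 = 4·53760 − 19549·11
So 11·(-19549) ≡ 1 (mod 53760), hence d ≡ -19549 ≡ 34211 (mod 53760).

34211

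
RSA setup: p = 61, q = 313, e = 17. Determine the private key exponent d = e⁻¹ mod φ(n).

12113

φ(n) = (p−1)(q−1) = 60·312 = 18720.
Need d with 17·d ≡ 1 (mod 18720). Apply the extended Euclidean algorithm:
18720 = 1101·17 + 3
17 = 5·3 + 2
3 = 1·2 + 1
2 = 2·1 + 0
Back-substitute:
1 = 3 − 2
1 = −17 + 6·3
1 = 6·18720 − 6607·17
So 17·(-6607) ≡ 1 (mod 18720), hence d ≡ -6607 ≡ 12113 (mod 18720).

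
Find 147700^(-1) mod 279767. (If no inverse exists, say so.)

210814

Run Euclid on (279767, 147700):
279767 = 1·147700 + 132067
147700 = 1·132067 + 15633
132067 = 8·15633 + 7003
15633 = 2·7003 + 1627
7003 = 4·1627 + 495
1627 = 3·495 + 142
495 = 3·142 + 69
142 = 2·69 + 4
69 = 17·4 + 1
4 = 4·1 + 0
The gcd is 1. Working backward:
1 = 69 − 17·4
1 = −17·142 + 35·69
1 = 35·495 − 122·142
1 = −122·1627 + 401·495
1 = 401·7003 − 1726·1627
1 = −1726·15633 + 3853·7003
1 = 3853·132067 − 32550·15633
1 = −32550·147700 + 36403·132067
1 = 36403·279767 − 68953·147700
So 147700·(-68953) ≡ 1 (mod 279767), and -68953 ≡ 210814 (mod 279767).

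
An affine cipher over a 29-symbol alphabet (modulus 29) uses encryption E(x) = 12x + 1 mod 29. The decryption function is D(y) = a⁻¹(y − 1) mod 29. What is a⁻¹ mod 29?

Run Euclid on (29, 12):
29 = 2*12 + 5
12 = 2*5 + 2
5 = 2*2 + 1
2 = 2*1 + 0
gcd = 1, so the inverse exists. Back-substitute:
1 = 5 − 2·2
1 = −2·12 + 5·5
1 = 5·29 − 12·12
Hence 12⁻¹ ≡ -12 ≡ 17 (mod 29).

17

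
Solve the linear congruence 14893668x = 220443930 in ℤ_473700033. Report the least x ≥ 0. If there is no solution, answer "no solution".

1974180

First find gcd(14893668, 473700033):
473700033 = 31×14893668 + 11996325
14893668 = 1×11996325 + 2897343
11996325 = 4×2897343 + 406953
2897343 = 7×406953 + 48672
406953 = 8×48672 + 17577
48672 = 2×17577 + 13518
17577 = 1×13518 + 4059
13518 = 3×4059 + 1341
4059 = 3×1341 + 36
1341 = 37×36 + 9
36 = 4×9 + 0
gcd = 9 and 9 | 220443930, so solutions exist. Divide through by 9: 1654852x ≡ 24493770 (mod 52633337).
Now find 1654852⁻¹ mod 52633337:
52633337 = 31*1654852 + 1332925
1654852 = 1*1332925 + 321927
1332925 = 4*321927 + 45217
321927 = 7*45217 + 5408
45217 = 8*5408 + 1953
5408 = 2*1953 + 1502
1953 = 1*1502 + 451
1502 = 3*451 + 149
451 = 3*149 + 4
149 = 37*4 + 1
4 = 4*1 + 0
Back-substitute:
1 = 149 − 37·4
1 = −37·451 + 112·149
1 = 112·1502 − 373·451
1 = −373·1953 + 485·1502
1 = 485·5408 − 1343·1953
1 = −1343·45217 + 11229·5408
1 = 11229·321927 − 79946·45217
1 = −79946·1332925 + 331013·321927
1 = 331013·1654852 − 410959·1332925
1 = −410959·52633337 + 13070742·1654852
So 1654852⁻¹ ≡ 13070742 (mod 52633337).
Then x ≡ 13070742·24493770 ≡ 1974180 (mod 52633337); the smallest non-negative solution is x = 1974180.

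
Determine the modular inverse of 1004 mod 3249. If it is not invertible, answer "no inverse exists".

gcd(3249, 1004) by repeated division:
3249 = 3×1004 + 237
1004 = 4×237 + 56
237 = 4×56 + 13
56 = 4×13 + 4
13 = 3×4 + 1
4 = 4×1 + 0
gcd = 1, so the inverse exists. Back-substitute:
1 = 13 − 3·4
1 = −3·56 + 13·13
1 = 13·237 − 55·56
1 = −55·1004 + 233·237
1 = 233·3249 − 754·1004
Hence 1004⁻¹ ≡ -754 ≡ 2495 (mod 3249).

2495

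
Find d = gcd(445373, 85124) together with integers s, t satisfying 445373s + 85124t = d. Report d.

1

Apply Euclid's algorithm to 445373 and 85124:
445373 = 5×85124 + 19753
85124 = 4×19753 + 6112
19753 = 3×6112 + 1417
6112 = 4×1417 + 444
1417 = 3×444 + 85
444 = 5×85 + 19
85 = 4×19 + 9
19 = 2×9 + 1
9 = 9×1 + 0
gcd(445373, 85124) = 1.
Express as a combination:
1 = 19 − 2·9
1 = −2·85 + 9·19
1 = 9·444 − 47·85
1 = −47·1417 + 150·444
1 = 150·6112 − 647·1417
1 = −647·19753 + 2091·6112
1 = 2091·85124 − 9011·19753
1 = −9011·445373 + 47146·85124
So 1 = (-9011)·445373 + (47146)·85124.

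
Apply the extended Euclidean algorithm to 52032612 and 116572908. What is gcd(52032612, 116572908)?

Apply Euclid's algorithm to 116572908 and 52032612:
116572908 = 2×52032612 + 12507684
52032612 = 4×12507684 + 2001876
12507684 = 6×2001876 + 496428
2001876 = 4×496428 + 16164
496428 = 30×16164 + 11508
16164 = 1×11508 + 4656
11508 = 2×4656 + 2196
4656 = 2×2196 + 264
2196 = 8×264 + 84
264 = 3×84 + 12
84 = 7×12 + 0
gcd(52032612, 116572908) = 12.
Working backward:
12 = 264 − 3·84
12 = −3·2196 + 25·264
12 = 25·4656 − 53·2196
12 = −53·11508 + 131·4656
12 = 131·16164 − 184·11508
12 = −184·496428 + 5651·16164
12 = 5651·2001876 − 22788·496428
12 = −22788·12507684 + 142379·2001876
12 = 142379·52032612 − 592304·12507684
12 = −592304·116572908 + 1326987·52032612
So 12 = (-592304)·116572908 + (1326987)·52032612.

12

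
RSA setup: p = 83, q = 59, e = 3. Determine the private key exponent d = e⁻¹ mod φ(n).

φ(n) = (p−1)(q−1) = 82·58 = 4756.
Need d with 3·d ≡ 1 (mod 4756). Apply the extended Euclidean algorithm:
4756 = 1585×3 + 1
3 = 3×1 + 0
Back-substitute:
1 = 4756 − 1585·3
So 3·(-1585) ≡ 1 (mod 4756), hence d ≡ -1585 ≡ 3171 (mod 4756).

3171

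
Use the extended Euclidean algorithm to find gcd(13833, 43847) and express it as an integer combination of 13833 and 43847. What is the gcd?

Repeated division:
43847 = 3×13833 + 2348
13833 = 5×2348 + 2093
2348 = 1×2093 + 255
2093 = 8×255 + 53
255 = 4×53 + 43
53 = 1×43 + 10
43 = 4×10 + 3
10 = 3×3 + 1
3 = 3×1 + 0
gcd(13833, 43847) = 1.
Working backward:
1 = 10 − 3·3
1 = −3·43 + 13·10
1 = 13·53 − 16·43
1 = −16·255 + 77·53
1 = 77·2093 − 632·255
1 = −632·2348 + 709·2093
1 = 709·13833 − 4177·2348
1 = −4177·43847 + 13240·13833
So 1 = (-4177)·43847 + (13240)·13833.

1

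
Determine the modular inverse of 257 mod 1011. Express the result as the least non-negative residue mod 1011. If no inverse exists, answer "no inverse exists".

476

gcd(1011, 257) by repeated division:
1011 = 3·257 + 240
257 = 1·240 + 17
240 = 14·17 + 2
17 = 8·2 + 1
2 = 2·1 + 0
gcd = 1, so the inverse exists. Back-substitute:
1 = 17 − 8·2
1 = −8·240 + 113·17
1 = 113·257 − 121·240
1 = −121·1011 + 476·257
So 257·476 ≡ 1 (mod 1011).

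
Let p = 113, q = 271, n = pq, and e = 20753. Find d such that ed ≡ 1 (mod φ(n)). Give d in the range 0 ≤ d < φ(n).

20177

φ(n) = (p−1)(q−1) = 112·270 = 30240.
Need d with 20753·d ≡ 1 (mod 30240). Apply the extended Euclidean algorithm:
30240 = 1×20753 + 9487
20753 = 2×9487 + 1779
9487 = 5×1779 + 592
1779 = 3×592 + 3
592 = 197×3 + 1
3 = 3×1 + 0
Back-substitute:
1 = 592 − 197·3
1 = −197·1779 + 592·592
1 = 592·9487 − 3157·1779
1 = −3157·20753 + 6906·9487
1 = 6906·30240 − 10063·20753
So 20753·(-10063) ≡ 1 (mod 30240), hence d ≡ -10063 ≡ 20177 (mod 30240).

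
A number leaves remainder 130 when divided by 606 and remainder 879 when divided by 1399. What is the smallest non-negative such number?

598252

Write x = 130 + 606·k. Then 606·k ≡ 879 − 130 ≡ 749 (mod 1399).
Need 606⁻¹ mod 1399. Extended Euclid on (1399, 606):
1399 = 2×606 + 187
606 = 3×187 + 45
187 = 4×45 + 7
45 = 6×7 + 3
7 = 2×3 + 1
3 = 3×1 + 0
Back-substitute:
1 = 7 − 2·3
1 = −2·45 + 13·7
1 = 13·187 − 54·45
1 = −54·606 + 175·187
1 = 175·1399 − 404·606
606⁻¹ ≡ 995 (mod 1399), so k ≡ 995·749 ≡ 987 (mod 1399).
x = 130 + 606·987 = 598252.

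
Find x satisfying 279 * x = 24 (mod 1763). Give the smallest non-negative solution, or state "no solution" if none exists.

First find gcd(279, 1763):
1763 = 6*279 + 89
279 = 3*89 + 12
89 = 7*12 + 5
12 = 2*5 + 2
5 = 2*2 + 1
2 = 2*1 + 0
gcd = 1, so a unique solution mod 1763 exists.
Back-substitute for the Bézout coefficients:
1 = 5 − 2·2
1 = −2·12 + 5·5
1 = 5·89 − 37·12
1 = −37·279 + 116·89
1 = 116·1763 − 733·279
So 279·(-733) ≡ 1 (mod 1763), giving 279⁻¹ ≡ 1030.
x ≡ 279⁻¹·24 ≡ 1030·24 ≡ 38 (mod 1763).

38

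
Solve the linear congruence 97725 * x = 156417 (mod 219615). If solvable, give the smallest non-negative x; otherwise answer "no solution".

no solution

gcd(97725, 219615):
219615 = 2*97725 + 24165
97725 = 4*24165 + 1065
24165 = 22*1065 + 735
1065 = 1*735 + 330
735 = 2*330 + 75
330 = 4*75 + 30
75 = 2*30 + 15
30 = 2*15 + 0
gcd = 15, but 15 ∤ 156417, so the congruence has no solution.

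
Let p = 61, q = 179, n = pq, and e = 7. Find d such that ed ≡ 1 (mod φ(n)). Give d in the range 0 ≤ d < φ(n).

φ(n) = (p−1)(q−1) = 60·178 = 10680.
Need d with 7·d ≡ 1 (mod 10680). Apply the extended Euclidean algorithm:
10680 = 1525·7 + 5
7 = 1·5 + 2
5 = 2·2 + 1
2 = 2·1 + 0
Back-substitute:
1 = 5 − 2·2
1 = −2·7 + 3·5
1 = 3·10680 − 4577·7
So 7·(-4577) ≡ 1 (mod 10680), hence d ≡ -4577 ≡ 6103 (mod 10680).

6103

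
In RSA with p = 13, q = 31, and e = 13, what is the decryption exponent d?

277

φ(n) = (p−1)(q−1) = 12·30 = 360.
Need d with 13·d ≡ 1 (mod 360). Apply the extended Euclidean algorithm:
360 = 27×13 + 9
13 = 1×9 + 4
9 = 2×4 + 1
4 = 4×1 + 0
Back-substitute:
1 = 9 − 2·4
1 = −2·13 + 3·9
1 = 3·360 − 83·13
So 13·(-83) ≡ 1 (mod 360), hence d ≡ -83 ≡ 277 (mod 360).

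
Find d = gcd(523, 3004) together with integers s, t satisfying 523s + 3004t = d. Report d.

1

Euclidean algorithm:
3004 = 5*523 + 389
523 = 1*389 + 134
389 = 2*134 + 121
134 = 1*121 + 13
121 = 9*13 + 4
13 = 3*4 + 1
4 = 4*1 + 0
gcd(523, 3004) = 1.
Express as a combination:
1 = 13 − 3·4
1 = −3·121 + 28·13
1 = 28·134 − 31·121
1 = −31·389 + 90·134
1 = 90·523 − 121·389
1 = −121·3004 + 695·523
So 1 = (-121)·3004 + (695)·523.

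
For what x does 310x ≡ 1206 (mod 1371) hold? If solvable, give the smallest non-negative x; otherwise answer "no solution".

1083

First find gcd(310, 1371):
1371 = 4×310 + 131
310 = 2×131 + 48
131 = 2×48 + 35
48 = 1×35 + 13
35 = 2×13 + 9
13 = 1×9 + 4
9 = 2×4 + 1
4 = 4×1 + 0
gcd = 1, so a unique solution mod 1371 exists.
Back-substitute for the Bézout coefficients:
1 = 9 − 2·4
1 = −2·13 + 3·9
1 = 3·35 − 8·13
1 = −8·48 + 11·35
1 = 11·131 − 30·48
1 = −30·310 + 71·131
1 = 71·1371 − 314·310
So 310·(-314) ≡ 1 (mod 1371), giving 310⁻¹ ≡ 1057.
x ≡ 310⁻¹·1206 ≡ 1057·1206 ≡ 1083 (mod 1371).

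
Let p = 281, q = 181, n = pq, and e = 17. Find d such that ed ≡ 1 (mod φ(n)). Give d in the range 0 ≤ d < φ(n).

20753

φ(n) = (p−1)(q−1) = 280·180 = 50400.
Need d with 17·d ≡ 1 (mod 50400). Apply the extended Euclidean algorithm:
50400 = 2964·17 + 12
17 = 1·12 + 5
12 = 2·5 + 2
5 = 2·2 + 1
2 = 2·1 + 0
Back-substitute:
1 = 5 − 2·2
1 = −2·12 + 5·5
1 = 5·17 − 7·12
1 = −7·50400 + 20753·17
So 17·20753 ≡ 1 (mod 50400), hence d = 20753.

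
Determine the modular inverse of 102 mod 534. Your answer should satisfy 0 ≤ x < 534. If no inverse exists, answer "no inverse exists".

Euclidean algorithm on 534, 102:
534 = 5·102 + 24
102 = 4·24 + 6
24 = 4·6 + 0
gcd(102, 534) = 6 ≠ 1, so 102 has no multiplicative inverse modulo 534.

no inverse exists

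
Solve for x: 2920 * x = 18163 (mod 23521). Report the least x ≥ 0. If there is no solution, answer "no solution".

First find gcd(2920, 23521):
23521 = 8*2920 + 161
2920 = 18*161 + 22
161 = 7*22 + 7
22 = 3*7 + 1
7 = 7*1 + 0
gcd = 1, so a unique solution mod 23521 exists.
Back-substitute for the Bézout coefficients:
1 = 22 − 3·7
1 = −3·161 + 22·22
1 = 22·2920 − 399·161
1 = −399·23521 + 3214·2920
So 2920·(3214) ≡ 1 (mod 23521), giving 2920⁻¹ ≡ 3214.
x ≡ 2920⁻¹·18163 ≡ 3214·18163 ≡ 20281 (mod 23521).

20281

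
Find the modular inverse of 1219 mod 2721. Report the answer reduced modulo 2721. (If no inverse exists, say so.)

2596

gcd(2721, 1219) by repeated division:
2721 = 2×1219 + 283
1219 = 4×283 + 87
283 = 3×87 + 22
87 = 3×22 + 21
22 = 1×21 + 1
21 = 21×1 + 0
The gcd is 1. Working backward:
1 = 22 − 21
1 = −87 + 4·22
1 = 4·283 − 13·87
1 = −13·1219 + 56·283
1 = 56·2721 − 125·1219
Thus 1219·(-125) ≡ 1 (mod 2721); reducing, -125 mod 2721 = 2596.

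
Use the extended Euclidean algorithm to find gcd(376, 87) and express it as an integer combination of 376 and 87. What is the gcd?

Repeated division:
376 = 4·87 + 28
87 = 3·28 + 3
28 = 9·3 + 1
3 = 3·1 + 0
gcd(376, 87) = 1.
Express as a combination:
1 = 28 − 9·3
1 = −9·87 + 28·28
1 = 28·376 − 121·87
So 1 = (28)·376 + (-121)·87.

1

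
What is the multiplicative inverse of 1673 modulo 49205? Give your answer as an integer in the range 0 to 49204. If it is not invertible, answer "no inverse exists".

gcd(49205, 1673) by repeated division:
49205 = 29·1673 + 688
1673 = 2·688 + 297
688 = 2·297 + 94
297 = 3·94 + 15
94 = 6·15 + 4
15 = 3·4 + 3
4 = 1·3 + 1
3 = 3·1 + 0
Since gcd(1673, 49205) = 1, back-substitute to write 1 as a combination:
1 = 4 − 3
1 = −15 + 4·4
1 = 4·94 − 25·15
1 = −25·297 + 79·94
1 = 79·688 − 183·297
1 = −183·1673 + 445·688
1 = 445·49205 − 13088·1673
Hence 1673⁻¹ ≡ -13088 ≡ 36117 (mod 49205).

36117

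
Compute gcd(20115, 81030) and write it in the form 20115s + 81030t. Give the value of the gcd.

15

Repeated division:
81030 = 4×20115 + 570
20115 = 35×570 + 165
570 = 3×165 + 75
165 = 2×75 + 15
75 = 5×15 + 0
gcd(20115, 81030) = 15.
Back-substituting:
15 = 165 − 2·75
15 = −2·570 + 7·165
15 = 7·20115 − 247·570
15 = −247·81030 + 995·20115
So 15 = (-247)·81030 + (995)·20115.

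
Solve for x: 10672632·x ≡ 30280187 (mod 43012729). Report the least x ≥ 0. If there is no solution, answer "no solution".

First find gcd(10672632, 43012729):
43012729 = 4×10672632 + 322201
10672632 = 33×322201 + 39999
322201 = 8×39999 + 2209
39999 = 18×2209 + 237
2209 = 9×237 + 76
237 = 3×76 + 9
76 = 8×9 + 4
9 = 2×4 + 1
4 = 4×1 + 0
gcd = 1, so a unique solution mod 43012729 exists.
Back-substitute for the Bézout coefficients:
1 = 9 − 2·4
1 = −2·76 + 17·9
1 = 17·237 − 53·76
1 = −53·2209 + 494·237
1 = 494·39999 − 8945·2209
1 = −8945·322201 + 72054·39999
1 = 72054·10672632 − 2386727·322201
1 = −2386727·43012729 + 9618962·10672632
So 10672632·(9618962) ≡ 1 (mod 43012729), giving 10672632⁻¹ ≡ 9618962.
x ≡ 10672632⁻¹·30280187 ≡ 9618962·30280187 ≡ 4714990 (mod 43012729).

4714990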